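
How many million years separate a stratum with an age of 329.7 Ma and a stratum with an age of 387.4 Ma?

57.7 million years

387.4 − 329.7 = 57.7 million years.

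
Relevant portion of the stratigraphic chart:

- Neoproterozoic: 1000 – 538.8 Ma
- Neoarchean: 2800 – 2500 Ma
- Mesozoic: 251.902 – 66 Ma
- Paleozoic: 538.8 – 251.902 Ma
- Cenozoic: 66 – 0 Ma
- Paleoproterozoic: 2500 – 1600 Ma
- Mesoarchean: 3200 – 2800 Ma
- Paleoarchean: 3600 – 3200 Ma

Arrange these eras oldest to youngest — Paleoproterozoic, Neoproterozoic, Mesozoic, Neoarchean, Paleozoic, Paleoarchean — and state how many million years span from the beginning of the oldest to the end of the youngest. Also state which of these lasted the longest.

Start ages (Ma): Paleoarchean 3600, Neoarchean 2800, Paleoproterozoic 2500, Neoproterozoic 1000, Paleozoic 538.8, Mesozoic 251.902.
Ordered oldest to youngest: Paleoarchean, Neoarchean, Paleoproterozoic, Neoproterozoic, Paleozoic, Mesozoic.
Span = 3600 − 66 = 3534 Myr.
Durations: Paleoproterozoic 900, Mesozoic 185.902, Neoarchean 300, Paleozoic 286.898, Paleoarchean 400, Neoproterozoic 461.2 → longest is Paleoproterozoic (900 Myr).

Paleoarchean → Neoarchean → Paleoproterozoic → Neoproterozoic → Paleozoic → Mesozoic; total span 3534 Myr; longest is Paleoproterozoic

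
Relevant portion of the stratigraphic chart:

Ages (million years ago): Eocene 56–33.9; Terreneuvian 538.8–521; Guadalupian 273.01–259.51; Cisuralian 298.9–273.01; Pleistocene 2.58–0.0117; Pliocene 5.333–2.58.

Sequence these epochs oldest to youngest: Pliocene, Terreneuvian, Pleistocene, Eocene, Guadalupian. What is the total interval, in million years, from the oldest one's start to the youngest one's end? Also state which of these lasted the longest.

Terreneuvian → Guadalupian → Eocene → Pliocene → Pleistocene; total span 538.7883 Myr; longest is Eocene

From the excerpt: Pliocene 5.333–2.58; Terreneuvian 538.8–521; Pleistocene 2.58–0.0117; Eocene 56–33.9; Guadalupian 273.01–259.51 (Ma).
Larger Ma is earlier, so the oldest is Terreneuvian and the youngest is Pleistocene; oldest to youngest: Terreneuvian, Guadalupian, Eocene, Pliocene, Pleistocene.
Oldest start 538.8 minus youngest end 0.0117 gives 538.7883 Myr overall.
Individual lengths (start − end): Pleistocene 2.5683; Guadalupian 13.5; Eocene 22.1; Terreneuvian 17.8; Pliocene 2.753. The largest is Eocene at 22.1 Myr.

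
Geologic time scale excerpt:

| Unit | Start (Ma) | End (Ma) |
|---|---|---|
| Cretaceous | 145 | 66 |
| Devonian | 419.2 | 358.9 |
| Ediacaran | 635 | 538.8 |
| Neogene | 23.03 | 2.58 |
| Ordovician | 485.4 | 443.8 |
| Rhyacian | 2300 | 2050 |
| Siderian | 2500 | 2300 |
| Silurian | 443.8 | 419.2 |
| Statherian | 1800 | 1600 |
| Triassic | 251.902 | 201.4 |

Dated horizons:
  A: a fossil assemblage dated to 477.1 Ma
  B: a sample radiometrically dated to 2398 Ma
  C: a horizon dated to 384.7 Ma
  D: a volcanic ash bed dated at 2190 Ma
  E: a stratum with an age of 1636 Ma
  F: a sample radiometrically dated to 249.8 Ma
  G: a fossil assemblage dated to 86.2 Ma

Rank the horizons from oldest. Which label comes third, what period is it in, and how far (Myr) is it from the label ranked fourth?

E, in the Statherian; 1158.9 million years to A

Larger Ma means older, so oldest first: B 2398 > D 2190 > E 1636 > A 477.1 > C 384.7 > F 249.8 > G 86.2.
Counting 3 along gives E (1636 Ma); the excerpt puts that inside the Statherian, 1800–1600 Ma.
Next in line is A (477.1 Ma), and 1636 − 477.1 = 1158.9 Myr.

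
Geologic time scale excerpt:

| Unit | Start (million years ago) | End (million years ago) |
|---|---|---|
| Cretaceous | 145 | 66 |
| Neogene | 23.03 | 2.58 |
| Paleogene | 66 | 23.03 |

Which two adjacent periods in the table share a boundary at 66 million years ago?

The Cretaceous ends at 66 million years ago and the Paleogene begins at 66 million years ago, so they share that boundary.

Cretaceous and Paleogene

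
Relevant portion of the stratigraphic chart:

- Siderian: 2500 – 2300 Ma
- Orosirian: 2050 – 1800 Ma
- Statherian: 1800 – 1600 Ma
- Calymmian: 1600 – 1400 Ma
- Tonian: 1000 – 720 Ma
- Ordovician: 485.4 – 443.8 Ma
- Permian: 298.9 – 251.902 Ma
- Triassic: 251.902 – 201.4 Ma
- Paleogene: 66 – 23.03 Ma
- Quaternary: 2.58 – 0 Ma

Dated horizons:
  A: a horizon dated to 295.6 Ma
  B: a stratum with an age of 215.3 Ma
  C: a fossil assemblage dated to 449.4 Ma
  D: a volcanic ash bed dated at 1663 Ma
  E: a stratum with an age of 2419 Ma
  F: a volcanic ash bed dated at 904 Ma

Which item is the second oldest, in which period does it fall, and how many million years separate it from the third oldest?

Larger Ma means older, so oldest first: E 2419 > D 1663 > F 904 > C 449.4 > A 295.6 > B 215.3.
Counting 2 along gives D (1663 Ma); the excerpt puts that inside the Statherian, 1800–1600 Ma.
Next in line is F (904 Ma), and 1663 − 904 = 759 Myr.

D, in the Statherian; 759 million years to F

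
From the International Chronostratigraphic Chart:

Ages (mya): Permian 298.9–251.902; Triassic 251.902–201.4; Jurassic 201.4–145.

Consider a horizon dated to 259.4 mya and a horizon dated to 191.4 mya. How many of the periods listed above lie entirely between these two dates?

259.4 Ma sits inside the Permian (298.9–251.902) and 191.4 Ma inside the Jurassic (201.4–145); neither of those is wholly between the two dates.
The listed periods lying completely between them are Triassic — 1 in all.

1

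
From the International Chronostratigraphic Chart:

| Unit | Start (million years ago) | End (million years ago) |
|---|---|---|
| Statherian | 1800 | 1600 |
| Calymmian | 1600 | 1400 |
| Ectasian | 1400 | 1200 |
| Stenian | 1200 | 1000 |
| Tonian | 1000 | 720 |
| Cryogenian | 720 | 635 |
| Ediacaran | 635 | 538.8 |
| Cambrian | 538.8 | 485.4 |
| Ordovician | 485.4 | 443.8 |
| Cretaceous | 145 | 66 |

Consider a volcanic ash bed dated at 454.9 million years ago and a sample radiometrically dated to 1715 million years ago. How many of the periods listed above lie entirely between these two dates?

The older date is 1715 Ma and the younger is 454.9 Ma.
Periods with start < 1715 and end > 454.9 Ma: Calymmian (1600–1400), Ectasian (1400–1200), Stenian (1200–1000), Tonian (1000–720), Cryogenian (720–635), Ediacaran (635–538.8), Cambrian (538.8–485.4).
That is 7 complete periods.

7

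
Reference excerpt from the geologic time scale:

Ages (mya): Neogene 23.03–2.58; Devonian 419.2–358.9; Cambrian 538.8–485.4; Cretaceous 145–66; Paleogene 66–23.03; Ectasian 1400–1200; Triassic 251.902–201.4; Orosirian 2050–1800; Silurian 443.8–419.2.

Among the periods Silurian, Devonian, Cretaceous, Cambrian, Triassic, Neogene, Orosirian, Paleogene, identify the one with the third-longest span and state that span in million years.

Devonian, 60.3 million years

Start − end for each: Silurian 443.8 − 419.2 = 24.6; Devonian 419.2 − 358.9 = 60.3; Cretaceous 145 − 66 = 79; Cambrian 538.8 − 485.4 = 53.4; Triassic 251.902 − 201.4 = 50.502; Neogene 23.03 − 2.58 = 20.45; Orosirian 2050 − 1800 = 250; Paleogene 66 − 23.03 = 42.97.
Ranking these from longest: Orosirian > Cretaceous > Devonian > Cambrian > Triassic > Paleogene > Silurian > Neogene.
Position 3 in that ranking is Devonian, which lasted 60.3 Myr.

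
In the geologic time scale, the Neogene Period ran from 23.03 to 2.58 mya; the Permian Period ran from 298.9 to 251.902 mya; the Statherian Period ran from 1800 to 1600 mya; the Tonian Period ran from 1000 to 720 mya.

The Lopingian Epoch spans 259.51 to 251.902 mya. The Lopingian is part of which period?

Permian

The Lopingian (259.51–251.902 Ma) lies entirely within 298.9–251.902 Ma, the Permian Period.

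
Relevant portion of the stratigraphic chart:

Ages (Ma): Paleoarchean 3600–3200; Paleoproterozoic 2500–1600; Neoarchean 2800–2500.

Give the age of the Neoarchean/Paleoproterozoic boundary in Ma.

2500 Ma

The Neoarchean ends and the Paleoproterozoic begins at 2500 Ma.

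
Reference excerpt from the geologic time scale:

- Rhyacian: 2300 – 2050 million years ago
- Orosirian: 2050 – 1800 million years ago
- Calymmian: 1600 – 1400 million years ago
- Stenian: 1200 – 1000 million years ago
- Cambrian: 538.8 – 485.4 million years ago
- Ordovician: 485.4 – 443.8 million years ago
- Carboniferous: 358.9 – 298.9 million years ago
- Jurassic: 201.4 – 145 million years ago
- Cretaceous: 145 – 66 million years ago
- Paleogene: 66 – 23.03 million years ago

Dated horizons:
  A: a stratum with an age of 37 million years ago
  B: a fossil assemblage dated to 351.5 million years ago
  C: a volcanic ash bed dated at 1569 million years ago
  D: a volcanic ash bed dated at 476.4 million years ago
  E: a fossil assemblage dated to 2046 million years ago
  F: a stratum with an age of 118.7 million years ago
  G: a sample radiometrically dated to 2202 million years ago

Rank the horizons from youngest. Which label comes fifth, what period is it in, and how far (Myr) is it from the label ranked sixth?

Sorted youngest-first by Ma: A (37), F (118.7), B (351.5), D (476.4), C (1569), E (2046), G (2202).
The fifth youngest is C at 1569 Ma, which lies in 1600–1400 Ma: the Calymmian.
The sixth youngest is E at 2046 Ma; separation = |1569 − 2046| = 477 Myr.

C, in the Calymmian; 477 million years to E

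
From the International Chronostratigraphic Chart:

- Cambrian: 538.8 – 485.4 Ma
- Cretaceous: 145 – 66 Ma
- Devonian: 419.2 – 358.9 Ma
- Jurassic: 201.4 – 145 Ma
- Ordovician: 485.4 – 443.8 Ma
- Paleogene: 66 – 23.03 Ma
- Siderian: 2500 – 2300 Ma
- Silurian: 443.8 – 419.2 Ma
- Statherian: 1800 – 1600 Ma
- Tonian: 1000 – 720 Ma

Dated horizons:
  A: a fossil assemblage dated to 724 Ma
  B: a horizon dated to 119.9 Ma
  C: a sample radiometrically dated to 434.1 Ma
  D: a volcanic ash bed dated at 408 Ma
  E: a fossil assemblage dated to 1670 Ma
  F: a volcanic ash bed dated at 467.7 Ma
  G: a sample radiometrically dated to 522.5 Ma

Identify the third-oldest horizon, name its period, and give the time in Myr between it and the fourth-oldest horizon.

Sorted oldest-first by Ma: E (1670), A (724), G (522.5), F (467.7), C (434.1), D (408), B (119.9).
The third oldest is G at 522.5 Ma, which lies in 538.8–485.4 Ma: the Cambrian.
The fourth oldest is F at 467.7 Ma; separation = |522.5 − 467.7| = 54.8 Myr.

G, in the Cambrian; 54.8 million years to F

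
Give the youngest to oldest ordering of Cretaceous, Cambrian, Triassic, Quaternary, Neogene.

Quaternary, Neogene, Cretaceous, Triassic, Cambrian

Era membership (oldest first within each) — Paleozoic: Cambrian; Mesozoic: Triassic, Cretaceous; Cenozoic: Neogene, Quaternary. Paleozoic precedes Mesozoic, which precedes Cenozoic. Concatenating the groups in that era order and then reversing gives youngest to oldest.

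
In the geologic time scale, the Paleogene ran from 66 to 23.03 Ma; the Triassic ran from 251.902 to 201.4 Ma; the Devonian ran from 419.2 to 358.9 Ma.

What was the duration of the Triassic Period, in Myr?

50.502 million years

251.902 − 201.4 = 50.502 million years.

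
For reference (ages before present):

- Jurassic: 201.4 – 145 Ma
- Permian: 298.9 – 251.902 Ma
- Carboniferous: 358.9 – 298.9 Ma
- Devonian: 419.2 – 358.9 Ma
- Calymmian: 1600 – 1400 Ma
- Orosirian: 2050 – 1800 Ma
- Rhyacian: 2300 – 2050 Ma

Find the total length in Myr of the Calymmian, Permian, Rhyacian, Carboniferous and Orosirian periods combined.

Duration is start − end for each: (1600 − 1400) + (298.9 − 251.902) + (2300 − 2050) + (358.9 − 298.9) + (2050 − 1800).
That is 200 + 46.998 + 250 + 60 + 250, which totals 806.998 million years.

806.998 million years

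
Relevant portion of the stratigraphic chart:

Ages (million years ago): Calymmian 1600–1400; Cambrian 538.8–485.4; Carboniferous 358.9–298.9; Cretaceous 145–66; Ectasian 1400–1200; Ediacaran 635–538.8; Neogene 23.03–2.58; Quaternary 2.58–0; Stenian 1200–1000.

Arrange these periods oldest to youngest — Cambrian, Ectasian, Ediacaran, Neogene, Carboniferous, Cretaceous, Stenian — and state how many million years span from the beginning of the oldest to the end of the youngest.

From the excerpt: Cambrian 538.8–485.4; Ectasian 1400–1200; Ediacaran 635–538.8; Neogene 23.03–2.58; Carboniferous 358.9–298.9; Cretaceous 145–66; Stenian 1200–1000 (Ma).
Larger Ma is earlier, so the oldest is Ectasian and the youngest is Neogene; oldest to youngest: Ectasian, Stenian, Ediacaran, Cambrian, Carboniferous, Cretaceous, Neogene.
Oldest start 1400 minus youngest end 2.58 gives 1397.42 Myr overall.

Ectasian → Stenian → Ediacaran → Cambrian → Carboniferous → Cretaceous → Neogene; total span 1397.42 Myr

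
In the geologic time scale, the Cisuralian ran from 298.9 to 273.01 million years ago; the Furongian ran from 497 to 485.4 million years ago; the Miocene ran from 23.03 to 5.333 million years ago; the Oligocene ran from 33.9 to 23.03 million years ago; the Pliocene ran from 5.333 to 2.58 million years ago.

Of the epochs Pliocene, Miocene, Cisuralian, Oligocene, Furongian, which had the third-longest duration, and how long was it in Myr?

Durations: Pliocene 2.753; Miocene 17.697; Cisuralian 25.89; Oligocene 10.87; Furongian 11.6 Myr.
Sorted longest-first: Cisuralian (25.89), Miocene (17.697), Furongian (11.6), Oligocene (10.87), Pliocene (2.753).
The third longest is Furongian at 11.6 Myr.

Furongian, 11.6 million years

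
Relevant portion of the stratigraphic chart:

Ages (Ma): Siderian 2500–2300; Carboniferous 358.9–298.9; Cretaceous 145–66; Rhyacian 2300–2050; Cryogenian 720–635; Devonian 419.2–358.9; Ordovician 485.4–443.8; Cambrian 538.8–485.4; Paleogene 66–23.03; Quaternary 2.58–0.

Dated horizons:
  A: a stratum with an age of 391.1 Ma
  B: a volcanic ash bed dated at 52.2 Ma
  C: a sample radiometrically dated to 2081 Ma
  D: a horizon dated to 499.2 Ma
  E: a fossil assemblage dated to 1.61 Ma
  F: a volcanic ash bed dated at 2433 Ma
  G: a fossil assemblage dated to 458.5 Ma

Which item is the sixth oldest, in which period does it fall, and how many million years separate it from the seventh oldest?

B, in the Paleogene; 50.59 million years to E

Larger Ma means older, so oldest first: F 2433 > C 2081 > D 499.2 > G 458.5 > A 391.1 > B 52.2 > E 1.61.
Counting 6 along gives B (52.2 Ma); the excerpt puts that inside the Paleogene, 66–23.03 Ma.
Next in line is E (1.61 Ma), and 52.2 − 1.61 = 50.59 Myr.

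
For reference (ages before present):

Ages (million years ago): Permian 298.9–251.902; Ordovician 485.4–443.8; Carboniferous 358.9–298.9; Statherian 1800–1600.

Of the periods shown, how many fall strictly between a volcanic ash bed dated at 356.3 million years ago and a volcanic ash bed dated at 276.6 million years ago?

Checking each listed span, none has both start < 356.3 Ma and end > 276.6 Ma — every period straddles one of the two dates or lies outside them — so the count is 0.

0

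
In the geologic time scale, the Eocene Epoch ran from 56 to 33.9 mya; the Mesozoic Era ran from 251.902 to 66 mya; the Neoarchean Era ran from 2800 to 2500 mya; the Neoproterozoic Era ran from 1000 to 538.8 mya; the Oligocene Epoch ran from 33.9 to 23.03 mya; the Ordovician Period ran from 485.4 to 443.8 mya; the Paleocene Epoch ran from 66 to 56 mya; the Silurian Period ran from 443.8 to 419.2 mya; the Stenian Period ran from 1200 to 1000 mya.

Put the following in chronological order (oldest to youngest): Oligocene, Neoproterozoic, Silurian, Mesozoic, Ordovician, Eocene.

Neoproterozoic, Ordovician, Silurian, Mesozoic, Eocene, Oligocene

Sorting by start age (descending Ma, since larger Ma = older): Neoproterozoic began 1000, Ordovician began 485.4, Silurian began 443.8, Mesozoic began 251.902, Eocene began 56, Oligocene began 33.9.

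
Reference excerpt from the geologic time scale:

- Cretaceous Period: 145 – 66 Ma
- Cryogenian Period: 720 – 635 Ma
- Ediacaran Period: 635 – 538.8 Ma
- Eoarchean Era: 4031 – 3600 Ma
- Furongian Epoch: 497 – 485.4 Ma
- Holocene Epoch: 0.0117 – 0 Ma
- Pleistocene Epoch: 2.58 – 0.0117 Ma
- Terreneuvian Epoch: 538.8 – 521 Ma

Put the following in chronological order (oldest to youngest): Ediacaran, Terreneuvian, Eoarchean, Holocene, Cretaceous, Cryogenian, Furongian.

Sorting by start age (descending Ma, since larger Ma = older): Eoarchean began 4031, Cryogenian began 720, Ediacaran began 635, Terreneuvian began 538.8, Furongian began 497, Cretaceous began 145, Holocene began 0.0117.

Eoarchean, Cryogenian, Ediacaran, Terreneuvian, Furongian, Cretaceous, Holocene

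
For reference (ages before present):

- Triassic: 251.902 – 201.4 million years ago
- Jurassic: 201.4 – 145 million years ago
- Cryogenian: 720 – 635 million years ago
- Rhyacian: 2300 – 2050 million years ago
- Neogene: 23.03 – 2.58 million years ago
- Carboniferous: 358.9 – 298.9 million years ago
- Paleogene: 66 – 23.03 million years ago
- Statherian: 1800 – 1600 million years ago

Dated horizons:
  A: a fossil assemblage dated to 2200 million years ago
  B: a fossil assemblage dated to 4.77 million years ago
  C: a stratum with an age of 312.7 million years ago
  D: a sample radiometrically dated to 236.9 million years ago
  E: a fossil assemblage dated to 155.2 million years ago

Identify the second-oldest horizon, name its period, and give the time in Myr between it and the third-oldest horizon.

C, in the Carboniferous; 75.8 million years to D

Larger Ma means older, so oldest first: A 2200 > C 312.7 > D 236.9 > E 155.2 > B 4.77.
Counting 2 along gives C (312.7 Ma); the excerpt puts that inside the Carboniferous, 358.9–298.9 Ma.
Next in line is D (236.9 Ma), and 312.7 − 236.9 = 75.8 Myr.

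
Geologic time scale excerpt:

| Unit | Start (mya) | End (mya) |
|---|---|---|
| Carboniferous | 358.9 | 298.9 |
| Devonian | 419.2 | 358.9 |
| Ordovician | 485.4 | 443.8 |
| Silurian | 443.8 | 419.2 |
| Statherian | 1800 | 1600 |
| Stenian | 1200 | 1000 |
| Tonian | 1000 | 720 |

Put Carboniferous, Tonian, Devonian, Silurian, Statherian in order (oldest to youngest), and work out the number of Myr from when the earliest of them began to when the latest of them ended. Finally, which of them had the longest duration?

Start ages (Ma): Statherian 1800, Tonian 1000, Silurian 443.8, Devonian 419.2, Carboniferous 358.9.
Ordered oldest to youngest: Statherian, Tonian, Silurian, Devonian, Carboniferous.
Span = 1800 − 298.9 = 1501.1 Myr.
Durations: Tonian 280, Devonian 60.3, Carboniferous 60, Statherian 200, Silurian 24.6 → longest is Tonian (280 Myr).

Statherian, Tonian, Silurian, Devonian, Carboniferous; total span 1501.1 Myr; longest is Tonian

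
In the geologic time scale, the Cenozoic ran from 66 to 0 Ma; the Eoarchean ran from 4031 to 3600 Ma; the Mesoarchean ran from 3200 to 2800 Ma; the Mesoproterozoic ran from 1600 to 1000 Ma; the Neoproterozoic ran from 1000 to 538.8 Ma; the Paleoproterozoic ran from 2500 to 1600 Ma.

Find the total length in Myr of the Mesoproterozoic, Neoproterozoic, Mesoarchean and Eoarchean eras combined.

Duration is start − end for each: (1600 − 1000) + (1000 − 538.8) + (3200 − 2800) + (4031 − 3600).
That is 600 + 461.2 + 400 + 431, which totals 1892.2 million years.

1892.2 million years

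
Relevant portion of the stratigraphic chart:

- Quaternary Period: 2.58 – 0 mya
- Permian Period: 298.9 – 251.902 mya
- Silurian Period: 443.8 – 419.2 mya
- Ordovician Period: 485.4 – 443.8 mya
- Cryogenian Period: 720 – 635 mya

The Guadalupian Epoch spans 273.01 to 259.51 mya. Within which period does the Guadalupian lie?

The Guadalupian (273.01–259.51 Ma) lies entirely within 298.9–251.902 Ma, the Permian Period.

Permian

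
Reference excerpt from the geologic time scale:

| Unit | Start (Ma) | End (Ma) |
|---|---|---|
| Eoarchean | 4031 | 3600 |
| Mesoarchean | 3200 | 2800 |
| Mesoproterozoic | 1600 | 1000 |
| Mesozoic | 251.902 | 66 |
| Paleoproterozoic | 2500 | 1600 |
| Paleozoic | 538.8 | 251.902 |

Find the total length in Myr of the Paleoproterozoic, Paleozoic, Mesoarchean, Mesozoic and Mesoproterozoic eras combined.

Each duration: Paleoproterozoic = 900; Paleozoic = 286.898; Mesoarchean = 400; Mesozoic = 185.902; Mesoproterozoic = 600.
Sum: 900 + 286.898 + 400 + 185.902 + 600 = 2372.8 Myr.

2372.8 million years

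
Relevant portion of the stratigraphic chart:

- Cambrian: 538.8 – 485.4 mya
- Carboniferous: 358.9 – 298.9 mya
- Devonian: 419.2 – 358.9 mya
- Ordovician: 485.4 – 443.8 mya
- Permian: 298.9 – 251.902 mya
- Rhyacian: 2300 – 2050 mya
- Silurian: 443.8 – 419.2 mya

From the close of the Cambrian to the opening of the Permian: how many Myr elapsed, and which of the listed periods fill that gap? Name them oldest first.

End of Cambrian = 485.4 Ma; start of Permian = 298.9 Ma.
Gap = 485.4 − 298.9 = 186.5 Myr.
Periods wholly inside 485.4–298.9 Ma: Ordovician (485.4–443.8), Silurian (443.8–419.2), Devonian (419.2–358.9), Carboniferous (358.9–298.9).

186.5 million years; Ordovician, Silurian, Devonian, Carboniferous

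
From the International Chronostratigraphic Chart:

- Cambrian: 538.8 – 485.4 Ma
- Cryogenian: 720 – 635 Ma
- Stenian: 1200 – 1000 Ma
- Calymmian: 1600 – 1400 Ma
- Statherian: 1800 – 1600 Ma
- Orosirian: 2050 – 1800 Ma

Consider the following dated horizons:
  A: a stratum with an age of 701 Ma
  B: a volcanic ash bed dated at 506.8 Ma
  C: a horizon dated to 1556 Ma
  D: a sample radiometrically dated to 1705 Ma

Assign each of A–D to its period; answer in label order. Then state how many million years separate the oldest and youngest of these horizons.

A — Cryogenian; B — Cambrian; C — Calymmian; D — Statherian; span 1198.2 million years

Match each age against the start–end ranges in the excerpt: A = 701 Ma → Cryogenian (720–635); B = 506.8 Ma → Cambrian (538.8–485.4); C = 1556 Ma → Calymmian (1600–1400); D = 1705 Ma → Statherian (1800–1600).
The largest age is 1705 Ma and the smallest is 506.8 Ma; their difference is 1198.2 Myr.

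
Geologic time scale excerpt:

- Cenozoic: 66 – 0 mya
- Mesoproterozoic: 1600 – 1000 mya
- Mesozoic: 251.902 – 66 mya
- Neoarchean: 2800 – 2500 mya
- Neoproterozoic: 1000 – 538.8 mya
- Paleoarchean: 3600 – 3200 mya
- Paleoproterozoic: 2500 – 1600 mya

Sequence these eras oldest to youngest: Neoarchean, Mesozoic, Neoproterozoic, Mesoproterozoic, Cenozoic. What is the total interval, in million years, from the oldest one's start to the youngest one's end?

Start ages (Ma): Neoarchean 2800, Mesoproterozoic 1600, Neoproterozoic 1000, Mesozoic 251.902, Cenozoic 66.
Ordered oldest to youngest: Neoarchean, Mesoproterozoic, Neoproterozoic, Mesozoic, Cenozoic.
Span = 2800 − 0 = 2800 Myr.

Neoarchean, Mesoproterozoic, Neoproterozoic, Mesozoic, Cenozoic; total span 2800 Myr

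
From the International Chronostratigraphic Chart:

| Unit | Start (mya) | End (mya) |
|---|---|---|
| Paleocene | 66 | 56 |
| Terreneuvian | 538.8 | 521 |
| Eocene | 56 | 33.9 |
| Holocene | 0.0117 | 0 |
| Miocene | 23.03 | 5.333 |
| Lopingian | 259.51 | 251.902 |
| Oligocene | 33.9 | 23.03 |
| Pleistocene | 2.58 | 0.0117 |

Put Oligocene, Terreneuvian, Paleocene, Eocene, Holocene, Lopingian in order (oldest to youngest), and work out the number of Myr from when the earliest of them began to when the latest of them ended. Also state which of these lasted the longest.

Terreneuvian, Lopingian, Paleocene, Eocene, Oligocene, Holocene; total span 538.8 Myr; longest is Eocene

From the excerpt: Oligocene 33.9–23.03; Terreneuvian 538.8–521; Paleocene 66–56; Eocene 56–33.9; Holocene 0.0117–0; Lopingian 259.51–251.902 (Ma).
Larger Ma is earlier, so the oldest is Terreneuvian and the youngest is Holocene; oldest to youngest: Terreneuvian, Lopingian, Paleocene, Eocene, Oligocene, Holocene.
Oldest start 538.8 minus youngest end 0 gives 538.8 Myr overall.
Individual lengths (start − end): Oligocene 10.87; Eocene 22.1; Holocene 0.0117; Lopingian 7.608; Terreneuvian 17.8; Paleocene 10. The largest is Eocene at 22.1 Myr.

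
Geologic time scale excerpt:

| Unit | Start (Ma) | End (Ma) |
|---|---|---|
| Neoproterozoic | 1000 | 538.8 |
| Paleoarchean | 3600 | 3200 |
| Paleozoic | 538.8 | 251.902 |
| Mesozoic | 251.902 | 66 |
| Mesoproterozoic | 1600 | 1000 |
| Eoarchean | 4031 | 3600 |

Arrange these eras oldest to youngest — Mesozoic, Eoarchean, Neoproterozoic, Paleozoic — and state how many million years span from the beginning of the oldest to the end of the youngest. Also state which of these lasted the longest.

From the excerpt: Mesozoic 251.902–66; Eoarchean 4031–3600; Neoproterozoic 1000–538.8; Paleozoic 538.8–251.902 (Ma).
Larger Ma is earlier, so the oldest is Eoarchean and the youngest is Mesozoic; oldest to youngest: Eoarchean, Neoproterozoic, Paleozoic, Mesozoic.
Oldest start 4031 minus youngest end 66 gives 3965 Myr overall.
Individual lengths (start − end): Mesozoic 185.902; Neoproterozoic 461.2; Paleozoic 286.898; Eoarchean 431. The largest is Neoproterozoic at 461.2 Myr.

Eoarchean → Neoproterozoic → Paleozoic → Mesozoic; total span 3965 Myr; longest is Neoproterozoic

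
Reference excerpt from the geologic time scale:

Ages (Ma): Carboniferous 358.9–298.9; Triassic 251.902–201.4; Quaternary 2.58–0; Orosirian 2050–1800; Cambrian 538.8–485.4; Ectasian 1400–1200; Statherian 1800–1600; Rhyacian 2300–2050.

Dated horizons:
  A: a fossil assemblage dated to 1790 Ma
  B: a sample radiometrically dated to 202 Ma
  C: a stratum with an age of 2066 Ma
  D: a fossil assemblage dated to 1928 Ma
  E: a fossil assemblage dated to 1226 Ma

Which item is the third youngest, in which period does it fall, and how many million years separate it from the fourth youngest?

A, in the Statherian; 138 million years to D

Smaller Ma means younger, so youngest first: B 202 < E 1226 < A 1790 < D 1928 < C 2066.
Counting 3 along gives A (1790 Ma); the excerpt puts that inside the Statherian, 1800–1600 Ma.
Next in line is D (1928 Ma), and 1928 − 1790 = 138 Myr.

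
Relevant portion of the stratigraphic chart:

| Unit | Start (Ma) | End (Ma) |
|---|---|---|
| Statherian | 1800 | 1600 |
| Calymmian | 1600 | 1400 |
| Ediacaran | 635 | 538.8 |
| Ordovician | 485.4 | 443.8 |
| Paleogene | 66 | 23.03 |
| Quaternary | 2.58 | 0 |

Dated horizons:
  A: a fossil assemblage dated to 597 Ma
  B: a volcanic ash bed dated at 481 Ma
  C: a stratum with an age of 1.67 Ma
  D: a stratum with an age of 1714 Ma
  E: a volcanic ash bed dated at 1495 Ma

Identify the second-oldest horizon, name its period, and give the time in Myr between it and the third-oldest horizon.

E, in the Calymmian; 898 million years to A

Larger Ma means older, so oldest first: D 1714 > E 1495 > A 597 > B 481 > C 1.67.
Counting 2 along gives E (1495 Ma); the excerpt puts that inside the Calymmian, 1600–1400 Ma.
Next in line is A (597 Ma), and 1495 − 597 = 898 Myr.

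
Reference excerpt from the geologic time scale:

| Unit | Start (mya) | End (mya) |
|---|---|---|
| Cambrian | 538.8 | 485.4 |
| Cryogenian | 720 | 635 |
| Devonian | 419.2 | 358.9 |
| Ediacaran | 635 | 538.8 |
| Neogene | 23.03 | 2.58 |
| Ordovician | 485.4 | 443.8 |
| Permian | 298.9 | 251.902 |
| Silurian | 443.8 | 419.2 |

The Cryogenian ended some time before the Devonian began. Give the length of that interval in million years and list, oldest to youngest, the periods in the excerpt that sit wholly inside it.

The Cryogenian closes at 635 Ma and the Devonian opens at 419.2 Ma, so the interval is 635 − 419.2 = 215.8 Myr.
A period fits inside if it starts at or after 635 Ma and ends at or before 419.2 Ma; oldest first that gives Ediacaran, Cambrian, Ordovician, Silurian.

215.8 million years; Ediacaran, Cambrian, Ordovician, Silurian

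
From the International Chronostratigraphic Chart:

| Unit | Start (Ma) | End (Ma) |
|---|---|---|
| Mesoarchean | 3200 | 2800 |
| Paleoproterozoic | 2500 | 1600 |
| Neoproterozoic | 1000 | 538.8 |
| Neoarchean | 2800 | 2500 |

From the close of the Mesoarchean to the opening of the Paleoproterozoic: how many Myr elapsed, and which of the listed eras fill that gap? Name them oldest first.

300 million years; Neoarchean

The Mesoarchean closes at 2800 Ma and the Paleoproterozoic opens at 2500 Ma, so the interval is 2800 − 2500 = 300 Myr.
An era fits inside if it starts at or after 2800 Ma and ends at or before 2500 Ma; oldest first that gives Neoarchean.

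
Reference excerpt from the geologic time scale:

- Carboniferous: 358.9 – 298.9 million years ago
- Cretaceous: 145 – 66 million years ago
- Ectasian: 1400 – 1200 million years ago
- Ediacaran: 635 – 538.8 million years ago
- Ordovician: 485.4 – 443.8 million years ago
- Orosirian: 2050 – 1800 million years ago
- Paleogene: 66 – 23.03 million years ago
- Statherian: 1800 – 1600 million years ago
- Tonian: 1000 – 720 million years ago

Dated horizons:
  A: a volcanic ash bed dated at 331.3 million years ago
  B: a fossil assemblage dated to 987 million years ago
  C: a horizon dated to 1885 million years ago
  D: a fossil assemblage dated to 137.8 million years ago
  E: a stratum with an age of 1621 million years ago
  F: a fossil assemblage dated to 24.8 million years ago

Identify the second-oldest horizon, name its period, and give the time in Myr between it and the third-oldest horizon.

Sorted oldest-first by Ma: C (1885), E (1621), B (987), A (331.3), D (137.8), F (24.8).
The second oldest is E at 1621 Ma, which lies in 1800–1600 Ma: the Statherian.
The third oldest is B at 987 Ma; separation = |1621 − 987| = 634 Myr.

E, in the Statherian; 634 million years to B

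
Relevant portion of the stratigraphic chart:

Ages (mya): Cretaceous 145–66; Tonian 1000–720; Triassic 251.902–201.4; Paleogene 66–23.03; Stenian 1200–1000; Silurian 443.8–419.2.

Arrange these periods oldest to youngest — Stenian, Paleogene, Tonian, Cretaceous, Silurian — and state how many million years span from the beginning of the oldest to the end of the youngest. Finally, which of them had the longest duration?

From the excerpt: Stenian 1200–1000; Paleogene 66–23.03; Tonian 1000–720; Cretaceous 145–66; Silurian 443.8–419.2 (Ma).
Larger Ma is earlier, so the oldest is Stenian and the youngest is Paleogene; oldest to youngest: Stenian, Tonian, Silurian, Cretaceous, Paleogene.
Oldest start 1200 minus youngest end 23.03 gives 1176.97 Myr overall.
Individual lengths (start − end): Tonian 280; Stenian 200; Silurian 24.6; Paleogene 42.97; Cretaceous 79. The largest is Tonian at 280 Myr.

Stenian → Tonian → Silurian → Cretaceous → Paleogene; total span 1176.97 Myr; longest is Tonian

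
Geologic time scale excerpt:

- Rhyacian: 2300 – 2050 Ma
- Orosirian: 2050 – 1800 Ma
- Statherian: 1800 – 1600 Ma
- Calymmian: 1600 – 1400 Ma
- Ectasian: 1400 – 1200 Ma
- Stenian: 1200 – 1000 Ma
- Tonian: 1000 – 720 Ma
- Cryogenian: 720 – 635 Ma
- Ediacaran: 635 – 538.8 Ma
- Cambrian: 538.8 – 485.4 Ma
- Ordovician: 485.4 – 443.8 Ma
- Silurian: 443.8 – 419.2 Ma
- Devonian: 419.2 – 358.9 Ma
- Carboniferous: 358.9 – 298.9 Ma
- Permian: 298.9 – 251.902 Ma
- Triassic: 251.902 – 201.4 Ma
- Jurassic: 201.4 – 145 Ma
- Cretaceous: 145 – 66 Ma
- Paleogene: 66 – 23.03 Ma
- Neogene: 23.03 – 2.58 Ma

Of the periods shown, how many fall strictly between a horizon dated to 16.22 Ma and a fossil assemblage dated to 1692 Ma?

16

1692 Ma sits inside the Statherian (1800–1600) and 16.22 Ma inside the Neogene (23.03–2.58); neither of those is wholly between the two dates.
The listed periods lying completely between them are Calymmian, Ectasian, Stenian, Tonian, Cryogenian, Ediacaran, Cambrian, Ordovician, Silurian, Devonian, Carboniferous, Permian, Triassic, Jurassic, Cretaceous, Paleogene — 16 in all.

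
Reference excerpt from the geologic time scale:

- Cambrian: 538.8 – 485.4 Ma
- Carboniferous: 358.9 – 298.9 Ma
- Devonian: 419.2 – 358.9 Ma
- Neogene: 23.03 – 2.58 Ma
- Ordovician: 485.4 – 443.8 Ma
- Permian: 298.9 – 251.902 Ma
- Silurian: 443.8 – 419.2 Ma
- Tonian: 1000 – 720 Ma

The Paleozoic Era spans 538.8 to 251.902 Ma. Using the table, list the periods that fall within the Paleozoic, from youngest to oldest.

Permian, Carboniferous, Devonian, Silurian, Ordovician, Cambrian

Periods with both bounds inside 538.8–251.902 Ma: Permian (298.9–251.902), Carboniferous (358.9–298.9), Devonian (419.2–358.9), Silurian (443.8–419.2), Ordovician (485.4–443.8), Cambrian (538.8–485.4).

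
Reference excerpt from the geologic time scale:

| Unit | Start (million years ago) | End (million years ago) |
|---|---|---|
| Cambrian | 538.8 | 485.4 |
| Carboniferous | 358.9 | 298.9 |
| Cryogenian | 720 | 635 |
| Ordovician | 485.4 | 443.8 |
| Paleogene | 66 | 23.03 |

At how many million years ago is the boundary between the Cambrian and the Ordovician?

The Cambrian ends and the Ordovician begins at 485.4 million years ago.

485.4 million years ago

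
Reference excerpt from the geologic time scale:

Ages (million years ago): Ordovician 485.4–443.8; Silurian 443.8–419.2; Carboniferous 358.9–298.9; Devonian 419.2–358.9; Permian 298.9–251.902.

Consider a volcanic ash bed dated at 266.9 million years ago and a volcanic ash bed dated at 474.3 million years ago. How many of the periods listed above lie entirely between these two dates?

3

The older date is 474.3 Ma and the younger is 266.9 Ma.
Periods with start < 474.3 and end > 266.9 Ma: Silurian (443.8–419.2), Devonian (419.2–358.9), Carboniferous (358.9–298.9).
That is 3 complete periods.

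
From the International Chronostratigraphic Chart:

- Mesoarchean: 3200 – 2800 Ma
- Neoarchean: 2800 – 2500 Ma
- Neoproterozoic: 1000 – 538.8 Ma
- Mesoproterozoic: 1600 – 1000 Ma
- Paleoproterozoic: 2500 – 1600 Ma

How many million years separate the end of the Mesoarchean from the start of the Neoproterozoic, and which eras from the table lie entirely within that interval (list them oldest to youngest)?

End of Mesoarchean = 2800 Ma; start of Neoproterozoic = 1000 Ma.
Gap = 2800 − 1000 = 1800 Myr.
Eras wholly inside 2800–1000 Ma: Neoarchean (2800–2500), Paleoproterozoic (2500–1600), Mesoproterozoic (1600–1000).

1800 million years; Neoarchean, Paleoproterozoic, Mesoproterozoic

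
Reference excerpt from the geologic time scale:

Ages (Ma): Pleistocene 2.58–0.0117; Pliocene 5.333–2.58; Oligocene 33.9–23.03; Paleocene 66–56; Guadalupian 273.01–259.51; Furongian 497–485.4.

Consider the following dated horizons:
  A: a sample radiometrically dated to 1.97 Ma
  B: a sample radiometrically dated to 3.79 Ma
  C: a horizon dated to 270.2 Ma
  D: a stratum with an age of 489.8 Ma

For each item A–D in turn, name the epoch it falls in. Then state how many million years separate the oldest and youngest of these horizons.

A — Pleistocene; B — Pliocene; C — Guadalupian; D — Furongian; span 487.83 million years

Match each age against the start–end ranges in the excerpt: A = 1.97 Ma → Pleistocene (2.58–0.0117); B = 3.79 Ma → Pliocene (5.333–2.58); C = 270.2 Ma → Guadalupian (273.01–259.51); D = 489.8 Ma → Furongian (497–485.4).
The largest age is 489.8 Ma and the smallest is 1.97 Ma; their difference is 487.83 Myr.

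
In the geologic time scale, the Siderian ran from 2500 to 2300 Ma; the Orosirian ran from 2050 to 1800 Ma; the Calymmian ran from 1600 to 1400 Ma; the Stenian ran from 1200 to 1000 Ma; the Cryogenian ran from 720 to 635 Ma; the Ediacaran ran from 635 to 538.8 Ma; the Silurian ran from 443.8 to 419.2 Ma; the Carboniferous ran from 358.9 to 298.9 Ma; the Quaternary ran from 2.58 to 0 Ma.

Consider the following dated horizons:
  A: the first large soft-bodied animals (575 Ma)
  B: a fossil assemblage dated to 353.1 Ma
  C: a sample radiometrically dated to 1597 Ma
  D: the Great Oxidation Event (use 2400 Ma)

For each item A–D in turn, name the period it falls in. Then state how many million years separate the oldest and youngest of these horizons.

A — Ediacaran; B — Carboniferous; C — Calymmian; D — Siderian; span 2046.9 million years

A: 575 Ma lies in 635–538.8 Ma, so Ediacaran.
B: 353.1 Ma lies in 358.9–298.9 Ma, so Carboniferous.
C: 1597 Ma lies in 1600–1400 Ma, so Calymmian.
D: 2400 Ma lies in 2500–2300 Ma, so Siderian.
Oldest = 2400 Ma, youngest = 353.1 Ma → span 2046.9 Myr.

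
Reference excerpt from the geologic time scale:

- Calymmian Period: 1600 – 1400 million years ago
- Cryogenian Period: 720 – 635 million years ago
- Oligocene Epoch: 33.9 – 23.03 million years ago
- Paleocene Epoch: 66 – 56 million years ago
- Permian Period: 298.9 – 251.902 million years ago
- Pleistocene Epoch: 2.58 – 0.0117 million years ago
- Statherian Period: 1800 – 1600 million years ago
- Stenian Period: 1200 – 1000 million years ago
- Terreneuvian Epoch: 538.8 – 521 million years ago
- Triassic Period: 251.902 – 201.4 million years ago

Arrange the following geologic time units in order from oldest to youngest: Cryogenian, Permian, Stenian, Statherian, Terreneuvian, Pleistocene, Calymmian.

The oldest of these is Statherian (starts 1800 Ma) and the youngest is Pleistocene (ends 0.0117 Ma).
In between, by decreasing start age: Calymmian (1600), Stenian (1200), Cryogenian (720), Terreneuvian (538.8), Permian (298.9).

Statherian, Calymmian, Stenian, Cryogenian, Terreneuvian, Permian, Pleistocene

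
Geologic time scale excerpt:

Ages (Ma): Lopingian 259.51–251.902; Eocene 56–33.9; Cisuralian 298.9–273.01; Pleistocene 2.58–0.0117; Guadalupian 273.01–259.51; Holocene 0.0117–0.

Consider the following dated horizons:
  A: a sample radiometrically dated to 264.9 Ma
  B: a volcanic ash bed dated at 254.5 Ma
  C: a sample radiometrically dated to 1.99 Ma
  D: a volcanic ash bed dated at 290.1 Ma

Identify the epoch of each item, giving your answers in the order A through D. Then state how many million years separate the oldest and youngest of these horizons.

Match each age against the start–end ranges in the excerpt: A = 264.9 Ma → Guadalupian (273.01–259.51); B = 254.5 Ma → Lopingian (259.51–251.902); C = 1.99 Ma → Pleistocene (2.58–0.0117); D = 290.1 Ma → Cisuralian (298.9–273.01).
The largest age is 290.1 Ma and the smallest is 1.99 Ma; their difference is 288.11 Myr.

A — Guadalupian; B — Lopingian; C — Pleistocene; D — Cisuralian; span 288.11 million years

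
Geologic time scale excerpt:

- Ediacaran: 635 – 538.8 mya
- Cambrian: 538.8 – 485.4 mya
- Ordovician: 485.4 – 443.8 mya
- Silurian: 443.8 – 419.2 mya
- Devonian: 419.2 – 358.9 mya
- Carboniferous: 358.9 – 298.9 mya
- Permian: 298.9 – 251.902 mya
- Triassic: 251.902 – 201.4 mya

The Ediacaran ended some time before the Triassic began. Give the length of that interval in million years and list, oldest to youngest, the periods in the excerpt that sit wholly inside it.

End of Ediacaran = 538.8 Ma; start of Triassic = 251.902 Ma.
Gap = 538.8 − 251.902 = 286.898 Myr.
Periods wholly inside 538.8–251.902 Ma: Cambrian (538.8–485.4), Ordovician (485.4–443.8), Silurian (443.8–419.2), Devonian (419.2–358.9), Carboniferous (358.9–298.9), Permian (298.9–251.902).

286.898 million years; Cambrian, Ordovician, Silurian, Devonian, Carboniferous, Permian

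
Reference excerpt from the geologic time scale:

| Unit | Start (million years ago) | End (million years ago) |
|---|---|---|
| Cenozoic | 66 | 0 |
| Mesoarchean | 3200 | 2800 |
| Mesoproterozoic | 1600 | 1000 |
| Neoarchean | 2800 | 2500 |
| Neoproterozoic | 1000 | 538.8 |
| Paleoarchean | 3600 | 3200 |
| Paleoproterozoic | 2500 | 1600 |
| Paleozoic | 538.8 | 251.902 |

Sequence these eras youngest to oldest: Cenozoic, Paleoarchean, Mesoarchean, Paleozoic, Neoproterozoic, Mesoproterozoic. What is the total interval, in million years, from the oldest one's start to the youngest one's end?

Cenozoic → Paleozoic → Neoproterozoic → Mesoproterozoic → Mesoarchean → Paleoarchean; total span 3600 Myr

From the excerpt: Cenozoic 66–0; Paleoarchean 3600–3200; Mesoarchean 3200–2800; Paleozoic 538.8–251.902; Neoproterozoic 1000–538.8; Mesoproterozoic 1600–1000 (Ma).
Larger Ma is earlier, so the oldest is Paleoarchean and the youngest is Cenozoic; youngest to oldest: Cenozoic, Paleozoic, Neoproterozoic, Mesoproterozoic, Mesoarchean, Paleoarchean.
Oldest start 3600 minus youngest end 0 gives 3600 Myr overall.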